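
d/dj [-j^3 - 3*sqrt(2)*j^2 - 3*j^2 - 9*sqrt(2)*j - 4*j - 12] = -3*j^2 - 6*sqrt(2)*j - 6*j - 9*sqrt(2) - 4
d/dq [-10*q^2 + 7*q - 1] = 7 - 20*q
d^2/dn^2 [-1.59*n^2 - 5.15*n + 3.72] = -3.18000000000000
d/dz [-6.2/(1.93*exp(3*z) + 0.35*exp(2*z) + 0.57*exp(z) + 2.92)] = (35.898*exp(2*z) + 4.34*exp(z) + 3.534)*exp(z)/(1.93*exp(3*z) + 0.35*exp(2*z) + 0.57*exp(z) + 2.92)^2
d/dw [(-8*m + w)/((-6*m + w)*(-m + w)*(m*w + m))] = ((-8*m + w)*(m - w)*(w + 1) + (-8*m + w)*(6*m - w)*(w + 1) + (m - w)*(6*m - w)*(8*m - w) + (m - w)*(6*m - w)*(w + 1))/(m*(m - w)^2*(6*m - w)^2*(w + 1)^2)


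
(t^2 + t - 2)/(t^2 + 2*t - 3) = (t + 2)/(t + 3)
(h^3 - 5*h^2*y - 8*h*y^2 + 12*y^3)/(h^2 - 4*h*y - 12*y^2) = h - y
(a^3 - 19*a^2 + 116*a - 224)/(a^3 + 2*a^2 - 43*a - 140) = (a^2 - 12*a + 32)/(a^2 + 9*a + 20)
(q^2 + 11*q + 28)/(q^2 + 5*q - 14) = (q + 4)/(q - 2)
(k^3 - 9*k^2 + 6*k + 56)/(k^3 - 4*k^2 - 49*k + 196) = (k + 2)/(k + 7)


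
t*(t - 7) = t^2 - 7*t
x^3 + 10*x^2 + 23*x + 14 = (x + 1)*(x + 2)*(x + 7)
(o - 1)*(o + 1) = o^2 - 1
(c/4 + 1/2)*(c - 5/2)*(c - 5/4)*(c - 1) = c^4/4 - 11*c^3/16 - 21*c^2/32 + 85*c/32 - 25/16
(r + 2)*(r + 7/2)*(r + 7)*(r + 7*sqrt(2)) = r^4 + 7*sqrt(2)*r^3 + 25*r^3/2 + 91*r^2/2 + 175*sqrt(2)*r^2/2 + 49*r + 637*sqrt(2)*r/2 + 343*sqrt(2)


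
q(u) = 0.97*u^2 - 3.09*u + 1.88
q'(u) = 1.94*u - 3.09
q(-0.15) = 2.37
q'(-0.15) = -3.38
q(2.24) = -0.17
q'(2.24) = 1.26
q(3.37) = 2.48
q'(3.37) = 3.45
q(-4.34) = 33.56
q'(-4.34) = -11.51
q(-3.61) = 25.68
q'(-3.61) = -10.09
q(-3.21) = 21.79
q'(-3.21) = -9.32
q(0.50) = 0.58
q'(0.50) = -2.12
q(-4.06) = 30.41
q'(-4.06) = -10.97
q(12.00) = 104.48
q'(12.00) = 20.19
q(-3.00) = 19.88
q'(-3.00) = -8.91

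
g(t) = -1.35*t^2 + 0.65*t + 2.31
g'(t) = 0.65 - 2.7*t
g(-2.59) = -8.43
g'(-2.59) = 7.64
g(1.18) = 1.20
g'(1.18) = -2.54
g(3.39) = -11.00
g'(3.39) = -8.50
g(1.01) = 1.59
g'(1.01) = -2.08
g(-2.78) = -9.93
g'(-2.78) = 8.16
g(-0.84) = 0.81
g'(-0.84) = 2.92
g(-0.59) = 1.46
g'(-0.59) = 2.24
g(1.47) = 0.35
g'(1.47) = -3.32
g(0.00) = 2.31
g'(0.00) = 0.65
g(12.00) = -184.29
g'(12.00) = -31.75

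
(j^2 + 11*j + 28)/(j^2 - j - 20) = (j + 7)/(j - 5)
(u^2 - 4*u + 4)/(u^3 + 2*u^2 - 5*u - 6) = (u - 2)/(u^2 + 4*u + 3)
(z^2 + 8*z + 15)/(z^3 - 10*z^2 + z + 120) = (z + 5)/(z^2 - 13*z + 40)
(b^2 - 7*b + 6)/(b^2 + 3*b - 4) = (b - 6)/(b + 4)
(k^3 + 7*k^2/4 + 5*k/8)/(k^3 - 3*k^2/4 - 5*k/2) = (k + 1/2)/(k - 2)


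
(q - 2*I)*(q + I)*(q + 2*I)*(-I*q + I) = -I*q^4 + q^3 + I*q^3 - q^2 - 4*I*q^2 + 4*q + 4*I*q - 4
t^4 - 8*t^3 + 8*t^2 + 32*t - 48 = (t - 6)*(t - 2)^2*(t + 2)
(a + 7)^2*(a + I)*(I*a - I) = I*a^4 - a^3 + 13*I*a^3 - 13*a^2 + 35*I*a^2 - 35*a - 49*I*a + 49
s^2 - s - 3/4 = (s - 3/2)*(s + 1/2)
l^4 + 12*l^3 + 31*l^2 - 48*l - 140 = (l - 2)*(l + 2)*(l + 5)*(l + 7)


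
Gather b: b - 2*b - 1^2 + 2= 1 - b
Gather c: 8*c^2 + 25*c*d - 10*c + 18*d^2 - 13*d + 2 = 8*c^2 + c*(25*d - 10) + 18*d^2 - 13*d + 2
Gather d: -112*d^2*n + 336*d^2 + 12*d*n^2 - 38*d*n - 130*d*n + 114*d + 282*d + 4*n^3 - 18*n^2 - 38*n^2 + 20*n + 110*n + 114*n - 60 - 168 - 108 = d^2*(336 - 112*n) + d*(12*n^2 - 168*n + 396) + 4*n^3 - 56*n^2 + 244*n - 336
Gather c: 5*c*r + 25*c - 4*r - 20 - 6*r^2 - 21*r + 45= c*(5*r + 25) - 6*r^2 - 25*r + 25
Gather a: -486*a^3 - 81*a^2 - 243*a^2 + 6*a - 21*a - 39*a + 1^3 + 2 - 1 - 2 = -486*a^3 - 324*a^2 - 54*a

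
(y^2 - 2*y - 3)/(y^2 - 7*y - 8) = (y - 3)/(y - 8)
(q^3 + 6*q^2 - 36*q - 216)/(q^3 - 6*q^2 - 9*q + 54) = (q^2 + 12*q + 36)/(q^2 - 9)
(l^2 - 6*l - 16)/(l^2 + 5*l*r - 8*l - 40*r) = (l + 2)/(l + 5*r)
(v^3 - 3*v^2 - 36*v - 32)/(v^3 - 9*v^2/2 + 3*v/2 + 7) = 2*(v^2 - 4*v - 32)/(2*v^2 - 11*v + 14)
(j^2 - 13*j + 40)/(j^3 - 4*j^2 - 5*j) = (j - 8)/(j*(j + 1))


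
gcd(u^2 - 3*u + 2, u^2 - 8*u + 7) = u - 1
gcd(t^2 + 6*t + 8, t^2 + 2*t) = t + 2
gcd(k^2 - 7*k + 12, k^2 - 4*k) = k - 4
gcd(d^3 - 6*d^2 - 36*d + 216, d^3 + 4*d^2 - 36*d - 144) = d^2 - 36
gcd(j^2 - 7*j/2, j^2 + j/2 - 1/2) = 1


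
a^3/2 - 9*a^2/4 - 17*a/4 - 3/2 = (a/2 + 1/2)*(a - 6)*(a + 1/2)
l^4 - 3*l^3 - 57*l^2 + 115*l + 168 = (l - 8)*(l - 3)*(l + 1)*(l + 7)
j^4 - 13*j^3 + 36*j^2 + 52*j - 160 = (j - 8)*(j - 5)*(j - 2)*(j + 2)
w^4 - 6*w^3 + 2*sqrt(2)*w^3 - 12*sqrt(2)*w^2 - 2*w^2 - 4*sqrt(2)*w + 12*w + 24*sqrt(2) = (w - 6)*(w - sqrt(2))*(w + sqrt(2))*(w + 2*sqrt(2))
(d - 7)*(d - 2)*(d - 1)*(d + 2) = d^4 - 8*d^3 + 3*d^2 + 32*d - 28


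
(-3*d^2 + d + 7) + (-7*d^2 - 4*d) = -10*d^2 - 3*d + 7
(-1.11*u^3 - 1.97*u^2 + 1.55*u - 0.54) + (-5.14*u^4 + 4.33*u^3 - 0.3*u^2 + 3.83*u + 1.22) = -5.14*u^4 + 3.22*u^3 - 2.27*u^2 + 5.38*u + 0.68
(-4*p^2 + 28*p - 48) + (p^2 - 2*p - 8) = -3*p^2 + 26*p - 56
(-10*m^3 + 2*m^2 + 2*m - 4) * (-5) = 50*m^3 - 10*m^2 - 10*m + 20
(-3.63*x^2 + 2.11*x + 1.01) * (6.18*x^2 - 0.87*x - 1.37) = -22.4334*x^4 + 16.1979*x^3 + 9.3792*x^2 - 3.7694*x - 1.3837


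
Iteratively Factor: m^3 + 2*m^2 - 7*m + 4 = (m - 1)*(m^2 + 3*m - 4) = (m - 1)^2*(m + 4)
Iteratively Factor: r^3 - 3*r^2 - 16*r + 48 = (r - 4)*(r^2 + r - 12) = (r - 4)*(r + 4)*(r - 3)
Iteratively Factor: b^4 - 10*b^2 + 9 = (b + 3)*(b^3 - 3*b^2 - b + 3) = (b - 3)*(b + 3)*(b^2 - 1) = (b - 3)*(b - 1)*(b + 3)*(b + 1)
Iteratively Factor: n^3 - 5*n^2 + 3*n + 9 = (n - 3)*(n^2 - 2*n - 3) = (n - 3)^2*(n + 1)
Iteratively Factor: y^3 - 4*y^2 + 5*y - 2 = (y - 2)*(y^2 - 2*y + 1) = (y - 2)*(y - 1)*(y - 1)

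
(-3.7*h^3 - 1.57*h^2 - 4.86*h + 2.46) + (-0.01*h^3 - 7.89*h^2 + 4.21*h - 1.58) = -3.71*h^3 - 9.46*h^2 - 0.65*h + 0.88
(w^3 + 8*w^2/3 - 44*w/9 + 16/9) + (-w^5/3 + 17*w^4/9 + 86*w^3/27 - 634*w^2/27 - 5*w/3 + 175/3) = -w^5/3 + 17*w^4/9 + 113*w^3/27 - 562*w^2/27 - 59*w/9 + 541/9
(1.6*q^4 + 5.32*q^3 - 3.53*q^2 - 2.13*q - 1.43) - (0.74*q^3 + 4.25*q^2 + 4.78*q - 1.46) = 1.6*q^4 + 4.58*q^3 - 7.78*q^2 - 6.91*q + 0.03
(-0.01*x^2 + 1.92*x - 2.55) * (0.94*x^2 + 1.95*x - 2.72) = -0.0094*x^4 + 1.7853*x^3 + 1.3742*x^2 - 10.1949*x + 6.936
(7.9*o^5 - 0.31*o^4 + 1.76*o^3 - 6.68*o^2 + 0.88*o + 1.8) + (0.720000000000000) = 7.9*o^5 - 0.31*o^4 + 1.76*o^3 - 6.68*o^2 + 0.88*o + 2.52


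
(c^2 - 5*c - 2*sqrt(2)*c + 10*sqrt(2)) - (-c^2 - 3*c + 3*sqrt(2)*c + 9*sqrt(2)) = 2*c^2 - 5*sqrt(2)*c - 2*c + sqrt(2)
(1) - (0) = 1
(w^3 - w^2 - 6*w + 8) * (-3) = -3*w^3 + 3*w^2 + 18*w - 24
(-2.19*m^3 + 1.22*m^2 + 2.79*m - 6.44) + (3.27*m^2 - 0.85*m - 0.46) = -2.19*m^3 + 4.49*m^2 + 1.94*m - 6.9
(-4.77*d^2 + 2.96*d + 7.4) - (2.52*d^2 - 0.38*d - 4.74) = -7.29*d^2 + 3.34*d + 12.14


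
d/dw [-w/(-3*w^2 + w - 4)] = (3*w^2 - w*(6*w - 1) - w + 4)/(3*w^2 - w + 4)^2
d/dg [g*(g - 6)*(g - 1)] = 3*g^2 - 14*g + 6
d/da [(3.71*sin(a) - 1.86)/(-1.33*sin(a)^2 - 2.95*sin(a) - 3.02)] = (4.9343*sin(a)^2 - 4.9476*sin(a) - 16.6912)*cos(a)/(1.7689*sin(a)^4 + 7.847*sin(a)^3 + 16.7357*sin(a)^2 + 17.818*sin(a) + 9.1204)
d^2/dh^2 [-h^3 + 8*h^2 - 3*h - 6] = 16 - 6*h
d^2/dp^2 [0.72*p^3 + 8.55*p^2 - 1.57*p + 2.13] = 4.32*p + 17.1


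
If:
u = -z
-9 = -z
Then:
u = -9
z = 9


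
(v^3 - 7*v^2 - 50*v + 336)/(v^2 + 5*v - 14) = (v^2 - 14*v + 48)/(v - 2)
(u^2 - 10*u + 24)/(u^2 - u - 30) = (u - 4)/(u + 5)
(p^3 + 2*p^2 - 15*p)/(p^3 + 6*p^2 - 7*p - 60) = p/(p + 4)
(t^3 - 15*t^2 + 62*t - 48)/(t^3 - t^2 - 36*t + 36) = (t - 8)/(t + 6)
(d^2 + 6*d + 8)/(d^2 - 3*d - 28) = (d + 2)/(d - 7)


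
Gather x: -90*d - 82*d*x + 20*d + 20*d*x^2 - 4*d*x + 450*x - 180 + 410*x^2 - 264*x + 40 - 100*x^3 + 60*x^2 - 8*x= -70*d - 100*x^3 + x^2*(20*d + 470) + x*(178 - 86*d) - 140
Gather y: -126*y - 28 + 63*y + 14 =-63*y - 14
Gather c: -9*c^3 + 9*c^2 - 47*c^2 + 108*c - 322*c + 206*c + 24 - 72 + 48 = -9*c^3 - 38*c^2 - 8*c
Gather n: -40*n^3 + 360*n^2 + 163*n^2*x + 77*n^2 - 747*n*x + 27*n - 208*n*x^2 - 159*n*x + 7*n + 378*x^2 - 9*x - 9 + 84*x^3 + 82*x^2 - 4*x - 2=-40*n^3 + n^2*(163*x + 437) + n*(-208*x^2 - 906*x + 34) + 84*x^3 + 460*x^2 - 13*x - 11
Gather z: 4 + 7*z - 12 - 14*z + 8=-7*z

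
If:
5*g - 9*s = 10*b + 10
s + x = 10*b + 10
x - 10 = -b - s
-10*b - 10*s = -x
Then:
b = 0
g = 40/11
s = 10/11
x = 100/11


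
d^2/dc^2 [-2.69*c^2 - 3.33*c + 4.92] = -5.38000000000000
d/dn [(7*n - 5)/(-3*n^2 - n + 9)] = (-21*n^2 - 7*n + (6*n + 1)*(7*n - 5) + 63)/(3*n^2 + n - 9)^2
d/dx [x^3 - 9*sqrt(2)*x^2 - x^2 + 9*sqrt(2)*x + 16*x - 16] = 3*x^2 - 18*sqrt(2)*x - 2*x + 9*sqrt(2) + 16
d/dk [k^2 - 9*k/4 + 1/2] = 2*k - 9/4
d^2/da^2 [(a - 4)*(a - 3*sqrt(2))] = 2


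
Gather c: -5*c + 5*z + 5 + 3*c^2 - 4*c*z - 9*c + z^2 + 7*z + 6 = 3*c^2 + c*(-4*z - 14) + z^2 + 12*z + 11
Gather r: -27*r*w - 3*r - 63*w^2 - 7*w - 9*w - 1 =r*(-27*w - 3) - 63*w^2 - 16*w - 1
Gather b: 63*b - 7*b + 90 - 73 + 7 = 56*b + 24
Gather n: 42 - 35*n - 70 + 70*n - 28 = 35*n - 56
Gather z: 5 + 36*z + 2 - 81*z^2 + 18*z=-81*z^2 + 54*z + 7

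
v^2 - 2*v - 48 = (v - 8)*(v + 6)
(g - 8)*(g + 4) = g^2 - 4*g - 32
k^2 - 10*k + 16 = (k - 8)*(k - 2)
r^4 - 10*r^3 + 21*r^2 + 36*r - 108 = (r - 6)*(r - 3)^2*(r + 2)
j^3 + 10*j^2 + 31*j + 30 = (j + 2)*(j + 3)*(j + 5)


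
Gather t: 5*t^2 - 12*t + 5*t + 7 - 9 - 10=5*t^2 - 7*t - 12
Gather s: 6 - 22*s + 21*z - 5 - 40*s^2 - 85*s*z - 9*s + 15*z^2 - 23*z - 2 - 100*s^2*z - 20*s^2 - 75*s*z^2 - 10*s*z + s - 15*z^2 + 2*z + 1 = s^2*(-100*z - 60) + s*(-75*z^2 - 95*z - 30)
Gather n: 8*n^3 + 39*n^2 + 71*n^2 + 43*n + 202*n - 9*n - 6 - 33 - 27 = 8*n^3 + 110*n^2 + 236*n - 66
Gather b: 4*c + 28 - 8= 4*c + 20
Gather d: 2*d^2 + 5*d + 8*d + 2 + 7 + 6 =2*d^2 + 13*d + 15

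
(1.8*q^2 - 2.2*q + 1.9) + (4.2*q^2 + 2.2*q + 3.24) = 6.0*q^2 + 5.14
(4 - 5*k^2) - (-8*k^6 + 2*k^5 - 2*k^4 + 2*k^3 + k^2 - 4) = 8*k^6 - 2*k^5 + 2*k^4 - 2*k^3 - 6*k^2 + 8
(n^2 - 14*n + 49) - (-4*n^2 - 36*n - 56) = 5*n^2 + 22*n + 105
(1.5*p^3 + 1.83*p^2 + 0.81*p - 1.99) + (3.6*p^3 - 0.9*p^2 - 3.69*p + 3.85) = 5.1*p^3 + 0.93*p^2 - 2.88*p + 1.86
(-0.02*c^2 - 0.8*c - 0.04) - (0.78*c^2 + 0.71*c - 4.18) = -0.8*c^2 - 1.51*c + 4.14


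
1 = 1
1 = 1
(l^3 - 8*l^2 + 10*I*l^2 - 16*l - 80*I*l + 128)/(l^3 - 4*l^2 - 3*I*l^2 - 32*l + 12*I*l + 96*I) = (l^2 + 10*I*l - 16)/(l^2 + l*(4 - 3*I) - 12*I)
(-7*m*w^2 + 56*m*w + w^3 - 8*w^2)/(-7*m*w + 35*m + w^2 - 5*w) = w*(w - 8)/(w - 5)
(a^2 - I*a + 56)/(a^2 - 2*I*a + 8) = (a^2 - I*a + 56)/(a^2 - 2*I*a + 8)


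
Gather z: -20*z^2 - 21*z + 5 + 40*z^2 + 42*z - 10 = 20*z^2 + 21*z - 5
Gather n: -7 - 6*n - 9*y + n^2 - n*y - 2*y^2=n^2 + n*(-y - 6) - 2*y^2 - 9*y - 7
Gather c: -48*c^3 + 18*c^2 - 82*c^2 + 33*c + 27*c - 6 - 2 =-48*c^3 - 64*c^2 + 60*c - 8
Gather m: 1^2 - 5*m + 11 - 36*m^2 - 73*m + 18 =-36*m^2 - 78*m + 30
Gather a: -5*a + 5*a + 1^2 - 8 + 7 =0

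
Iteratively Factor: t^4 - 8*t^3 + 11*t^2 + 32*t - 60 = (t - 2)*(t^3 - 6*t^2 - t + 30) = (t - 2)*(t + 2)*(t^2 - 8*t + 15) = (t - 3)*(t - 2)*(t + 2)*(t - 5)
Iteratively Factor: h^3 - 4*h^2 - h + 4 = (h - 4)*(h^2 - 1) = (h - 4)*(h - 1)*(h + 1)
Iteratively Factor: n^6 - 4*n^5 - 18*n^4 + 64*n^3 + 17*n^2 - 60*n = (n)*(n^5 - 4*n^4 - 18*n^3 + 64*n^2 + 17*n - 60) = n*(n - 5)*(n^4 + n^3 - 13*n^2 - n + 12) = n*(n - 5)*(n - 3)*(n^3 + 4*n^2 - n - 4) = n*(n - 5)*(n - 3)*(n + 1)*(n^2 + 3*n - 4) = n*(n - 5)*(n - 3)*(n + 1)*(n + 4)*(n - 1)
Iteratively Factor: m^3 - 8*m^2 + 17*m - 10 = (m - 2)*(m^2 - 6*m + 5) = (m - 5)*(m - 2)*(m - 1)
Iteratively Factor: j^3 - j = (j - 1)*(j^2 + j) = (j - 1)*(j + 1)*(j)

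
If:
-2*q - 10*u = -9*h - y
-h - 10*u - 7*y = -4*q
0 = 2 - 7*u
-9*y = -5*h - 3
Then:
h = 645/896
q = 1951/896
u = 2/7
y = 657/896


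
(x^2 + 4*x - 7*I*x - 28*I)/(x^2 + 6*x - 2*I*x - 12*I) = (x^2 + x*(4 - 7*I) - 28*I)/(x^2 + 2*x*(3 - I) - 12*I)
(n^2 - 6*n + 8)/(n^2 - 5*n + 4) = (n - 2)/(n - 1)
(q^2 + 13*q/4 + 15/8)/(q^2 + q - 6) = (q^2 + 13*q/4 + 15/8)/(q^2 + q - 6)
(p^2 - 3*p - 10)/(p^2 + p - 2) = (p - 5)/(p - 1)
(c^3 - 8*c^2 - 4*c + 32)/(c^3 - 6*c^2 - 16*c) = (c - 2)/c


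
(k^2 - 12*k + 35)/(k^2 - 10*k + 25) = (k - 7)/(k - 5)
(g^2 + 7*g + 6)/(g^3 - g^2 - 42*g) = (g + 1)/(g*(g - 7))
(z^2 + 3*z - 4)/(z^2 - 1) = (z + 4)/(z + 1)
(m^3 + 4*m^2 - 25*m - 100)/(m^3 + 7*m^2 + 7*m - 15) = (m^2 - m - 20)/(m^2 + 2*m - 3)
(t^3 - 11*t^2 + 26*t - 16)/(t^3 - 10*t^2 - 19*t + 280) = (t^2 - 3*t + 2)/(t^2 - 2*t - 35)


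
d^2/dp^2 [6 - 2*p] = 0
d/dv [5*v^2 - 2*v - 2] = 10*v - 2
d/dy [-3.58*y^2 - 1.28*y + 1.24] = -7.16*y - 1.28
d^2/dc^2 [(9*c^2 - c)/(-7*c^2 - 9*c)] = 1232/(343*c^3 + 1323*c^2 + 1701*c + 729)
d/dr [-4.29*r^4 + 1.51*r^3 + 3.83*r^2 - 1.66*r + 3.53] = -17.16*r^3 + 4.53*r^2 + 7.66*r - 1.66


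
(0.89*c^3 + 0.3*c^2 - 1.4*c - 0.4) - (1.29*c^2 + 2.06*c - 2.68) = 0.89*c^3 - 0.99*c^2 - 3.46*c + 2.28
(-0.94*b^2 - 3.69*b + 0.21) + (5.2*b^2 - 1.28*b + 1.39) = 4.26*b^2 - 4.97*b + 1.6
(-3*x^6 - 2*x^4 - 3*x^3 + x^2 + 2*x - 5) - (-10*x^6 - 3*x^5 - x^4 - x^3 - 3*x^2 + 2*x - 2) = 7*x^6 + 3*x^5 - x^4 - 2*x^3 + 4*x^2 - 3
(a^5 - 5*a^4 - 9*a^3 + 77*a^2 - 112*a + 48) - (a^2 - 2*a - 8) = a^5 - 5*a^4 - 9*a^3 + 76*a^2 - 110*a + 56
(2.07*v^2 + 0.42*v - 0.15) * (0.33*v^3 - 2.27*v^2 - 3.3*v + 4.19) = 0.6831*v^5 - 4.5603*v^4 - 7.8339*v^3 + 7.6278*v^2 + 2.2548*v - 0.6285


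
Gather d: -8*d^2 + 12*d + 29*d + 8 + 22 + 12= -8*d^2 + 41*d + 42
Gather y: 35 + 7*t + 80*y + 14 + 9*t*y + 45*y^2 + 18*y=7*t + 45*y^2 + y*(9*t + 98) + 49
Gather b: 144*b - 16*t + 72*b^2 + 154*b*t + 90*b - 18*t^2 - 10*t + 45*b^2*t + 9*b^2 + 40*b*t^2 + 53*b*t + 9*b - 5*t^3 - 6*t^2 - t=b^2*(45*t + 81) + b*(40*t^2 + 207*t + 243) - 5*t^3 - 24*t^2 - 27*t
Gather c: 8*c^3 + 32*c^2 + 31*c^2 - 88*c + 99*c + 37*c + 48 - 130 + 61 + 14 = 8*c^3 + 63*c^2 + 48*c - 7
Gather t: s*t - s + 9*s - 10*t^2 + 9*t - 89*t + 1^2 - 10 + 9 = 8*s - 10*t^2 + t*(s - 80)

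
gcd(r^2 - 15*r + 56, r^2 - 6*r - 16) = r - 8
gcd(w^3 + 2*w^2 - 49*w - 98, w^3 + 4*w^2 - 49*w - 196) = w^2 - 49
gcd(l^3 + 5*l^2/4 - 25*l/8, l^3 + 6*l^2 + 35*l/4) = l^2 + 5*l/2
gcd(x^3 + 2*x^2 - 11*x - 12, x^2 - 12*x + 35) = 1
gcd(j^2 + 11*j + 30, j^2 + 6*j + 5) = j + 5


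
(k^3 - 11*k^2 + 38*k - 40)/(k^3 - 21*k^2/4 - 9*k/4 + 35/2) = 4*(k - 4)/(4*k + 7)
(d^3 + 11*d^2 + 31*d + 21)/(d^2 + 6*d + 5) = (d^2 + 10*d + 21)/(d + 5)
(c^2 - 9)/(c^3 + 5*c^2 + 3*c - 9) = (c - 3)/(c^2 + 2*c - 3)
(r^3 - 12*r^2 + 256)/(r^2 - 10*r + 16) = (r^2 - 4*r - 32)/(r - 2)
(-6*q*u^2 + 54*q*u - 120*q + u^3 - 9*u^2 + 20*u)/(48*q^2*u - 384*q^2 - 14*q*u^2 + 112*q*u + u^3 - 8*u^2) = (-u^2 + 9*u - 20)/(8*q*u - 64*q - u^2 + 8*u)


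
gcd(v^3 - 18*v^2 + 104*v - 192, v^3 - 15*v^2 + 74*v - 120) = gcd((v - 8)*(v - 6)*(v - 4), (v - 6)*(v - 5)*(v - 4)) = v^2 - 10*v + 24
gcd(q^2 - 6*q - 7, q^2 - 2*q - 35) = q - 7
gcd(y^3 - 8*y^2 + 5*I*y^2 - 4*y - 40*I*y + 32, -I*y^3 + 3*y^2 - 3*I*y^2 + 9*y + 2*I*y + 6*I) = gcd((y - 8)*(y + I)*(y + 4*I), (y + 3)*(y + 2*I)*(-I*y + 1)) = y + I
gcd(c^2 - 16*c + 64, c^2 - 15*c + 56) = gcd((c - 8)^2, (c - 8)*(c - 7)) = c - 8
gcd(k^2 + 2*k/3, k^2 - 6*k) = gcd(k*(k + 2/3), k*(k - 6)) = k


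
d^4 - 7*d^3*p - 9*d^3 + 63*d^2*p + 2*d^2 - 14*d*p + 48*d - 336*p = (d - 8)*(d - 3)*(d + 2)*(d - 7*p)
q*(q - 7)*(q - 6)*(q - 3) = q^4 - 16*q^3 + 81*q^2 - 126*q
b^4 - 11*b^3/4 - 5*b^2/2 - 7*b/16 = b*(b - 7/2)*(b + 1/4)*(b + 1/2)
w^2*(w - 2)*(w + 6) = w^4 + 4*w^3 - 12*w^2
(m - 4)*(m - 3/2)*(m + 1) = m^3 - 9*m^2/2 + m/2 + 6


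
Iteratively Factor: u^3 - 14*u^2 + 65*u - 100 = (u - 5)*(u^2 - 9*u + 20) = (u - 5)*(u - 4)*(u - 5)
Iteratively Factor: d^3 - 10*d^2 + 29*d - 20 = (d - 5)*(d^2 - 5*d + 4) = (d - 5)*(d - 1)*(d - 4)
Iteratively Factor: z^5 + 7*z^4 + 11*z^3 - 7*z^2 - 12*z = (z + 3)*(z^4 + 4*z^3 - z^2 - 4*z) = z*(z + 3)*(z^3 + 4*z^2 - z - 4) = z*(z + 1)*(z + 3)*(z^2 + 3*z - 4) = z*(z + 1)*(z + 3)*(z + 4)*(z - 1)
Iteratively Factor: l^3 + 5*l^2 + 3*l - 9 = (l - 1)*(l^2 + 6*l + 9) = (l - 1)*(l + 3)*(l + 3)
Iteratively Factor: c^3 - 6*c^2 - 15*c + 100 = (c - 5)*(c^2 - c - 20) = (c - 5)*(c + 4)*(c - 5)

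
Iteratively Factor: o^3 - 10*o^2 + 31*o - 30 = (o - 3)*(o^2 - 7*o + 10) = (o - 5)*(o - 3)*(o - 2)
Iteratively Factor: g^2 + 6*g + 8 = (g + 2)*(g + 4)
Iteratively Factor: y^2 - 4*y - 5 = (y - 5)*(y + 1)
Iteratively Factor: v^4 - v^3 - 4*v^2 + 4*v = (v)*(v^3 - v^2 - 4*v + 4) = v*(v - 1)*(v^2 - 4) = v*(v - 2)*(v - 1)*(v + 2)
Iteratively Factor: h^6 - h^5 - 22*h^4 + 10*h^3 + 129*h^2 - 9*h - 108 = (h + 1)*(h^5 - 2*h^4 - 20*h^3 + 30*h^2 + 99*h - 108) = (h - 3)*(h + 1)*(h^4 + h^3 - 17*h^2 - 21*h + 36) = (h - 3)*(h + 1)*(h + 3)*(h^3 - 2*h^2 - 11*h + 12) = (h - 3)*(h + 1)*(h + 3)^2*(h^2 - 5*h + 4) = (h - 4)*(h - 3)*(h + 1)*(h + 3)^2*(h - 1)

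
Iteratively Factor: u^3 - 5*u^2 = (u - 5)*(u^2) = u*(u - 5)*(u)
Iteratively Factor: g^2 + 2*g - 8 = (g + 4)*(g - 2)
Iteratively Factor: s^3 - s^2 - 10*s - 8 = (s + 1)*(s^2 - 2*s - 8) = (s - 4)*(s + 1)*(s + 2)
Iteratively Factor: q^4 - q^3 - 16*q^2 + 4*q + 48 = (q - 2)*(q^3 + q^2 - 14*q - 24) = (q - 2)*(q + 3)*(q^2 - 2*q - 8) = (q - 4)*(q - 2)*(q + 3)*(q + 2)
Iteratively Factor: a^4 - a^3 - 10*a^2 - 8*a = (a)*(a^3 - a^2 - 10*a - 8) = a*(a + 1)*(a^2 - 2*a - 8) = a*(a - 4)*(a + 1)*(a + 2)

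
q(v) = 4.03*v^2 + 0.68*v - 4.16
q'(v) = 8.06*v + 0.68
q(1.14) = 1.85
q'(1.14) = 9.87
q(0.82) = -0.89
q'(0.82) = 7.29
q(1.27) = 3.20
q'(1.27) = 10.92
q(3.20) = 39.28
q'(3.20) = 26.47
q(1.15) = 1.95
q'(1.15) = 9.95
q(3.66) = 52.31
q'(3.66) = 30.18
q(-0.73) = -2.51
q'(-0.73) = -5.20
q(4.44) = 78.31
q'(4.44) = 36.47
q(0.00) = -4.16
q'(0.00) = 0.68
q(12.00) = 584.32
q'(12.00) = 97.40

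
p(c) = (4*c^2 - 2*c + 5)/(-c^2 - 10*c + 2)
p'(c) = (2*c + 10)*(4*c^2 - 2*c + 5)/(-c^2 - 10*c + 2)^2 + (8*c - 2)/(-c^2 - 10*c + 2)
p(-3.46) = 2.43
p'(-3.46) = -0.90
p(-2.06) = 1.42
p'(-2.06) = -0.55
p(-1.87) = 1.32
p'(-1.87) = -0.51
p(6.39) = -1.51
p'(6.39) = -0.14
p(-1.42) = 1.12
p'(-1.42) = -0.38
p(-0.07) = 1.91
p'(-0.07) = 6.05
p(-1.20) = 1.05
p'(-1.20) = -0.29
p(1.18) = -0.73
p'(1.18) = 0.15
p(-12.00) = -27.50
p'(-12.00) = -13.05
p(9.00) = -1.84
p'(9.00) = -0.11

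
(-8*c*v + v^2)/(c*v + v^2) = (-8*c + v)/(c + v)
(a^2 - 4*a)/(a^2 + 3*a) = (a - 4)/(a + 3)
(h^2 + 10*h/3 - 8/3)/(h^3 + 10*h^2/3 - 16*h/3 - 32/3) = (3*h - 2)/(3*h^2 - 2*h - 8)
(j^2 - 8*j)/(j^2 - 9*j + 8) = j/(j - 1)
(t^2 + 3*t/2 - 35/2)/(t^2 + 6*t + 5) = (t - 7/2)/(t + 1)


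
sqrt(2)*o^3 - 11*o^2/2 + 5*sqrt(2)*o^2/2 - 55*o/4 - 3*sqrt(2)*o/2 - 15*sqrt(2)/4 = (o + 5/2)*(o - 3*sqrt(2))*(sqrt(2)*o + 1/2)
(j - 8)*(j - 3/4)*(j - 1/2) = j^3 - 37*j^2/4 + 83*j/8 - 3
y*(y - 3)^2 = y^3 - 6*y^2 + 9*y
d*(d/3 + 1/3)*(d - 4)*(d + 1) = d^4/3 - 2*d^3/3 - 7*d^2/3 - 4*d/3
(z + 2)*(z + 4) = z^2 + 6*z + 8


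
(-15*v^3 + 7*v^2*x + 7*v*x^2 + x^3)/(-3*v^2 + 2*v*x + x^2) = 5*v + x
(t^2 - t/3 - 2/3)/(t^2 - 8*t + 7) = (t + 2/3)/(t - 7)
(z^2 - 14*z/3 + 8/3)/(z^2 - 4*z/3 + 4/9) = 3*(z - 4)/(3*z - 2)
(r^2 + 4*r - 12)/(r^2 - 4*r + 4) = (r + 6)/(r - 2)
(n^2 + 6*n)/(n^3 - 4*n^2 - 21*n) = (n + 6)/(n^2 - 4*n - 21)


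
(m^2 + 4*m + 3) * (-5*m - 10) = -5*m^3 - 30*m^2 - 55*m - 30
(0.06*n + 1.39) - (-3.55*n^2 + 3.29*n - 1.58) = 3.55*n^2 - 3.23*n + 2.97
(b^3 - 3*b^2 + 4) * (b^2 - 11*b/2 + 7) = b^5 - 17*b^4/2 + 47*b^3/2 - 17*b^2 - 22*b + 28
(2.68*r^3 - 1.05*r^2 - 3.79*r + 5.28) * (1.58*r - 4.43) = 4.2344*r^4 - 13.5314*r^3 - 1.3367*r^2 + 25.1321*r - 23.3904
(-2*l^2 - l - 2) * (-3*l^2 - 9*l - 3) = 6*l^4 + 21*l^3 + 21*l^2 + 21*l + 6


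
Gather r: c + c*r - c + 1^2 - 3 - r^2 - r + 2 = -r^2 + r*(c - 1)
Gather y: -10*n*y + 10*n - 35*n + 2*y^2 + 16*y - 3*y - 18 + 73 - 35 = -25*n + 2*y^2 + y*(13 - 10*n) + 20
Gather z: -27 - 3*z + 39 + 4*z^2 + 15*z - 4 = 4*z^2 + 12*z + 8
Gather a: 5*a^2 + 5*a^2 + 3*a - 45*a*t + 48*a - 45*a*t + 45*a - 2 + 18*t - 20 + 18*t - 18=10*a^2 + a*(96 - 90*t) + 36*t - 40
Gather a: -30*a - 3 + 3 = -30*a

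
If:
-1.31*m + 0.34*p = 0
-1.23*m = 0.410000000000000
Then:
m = -0.33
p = -1.28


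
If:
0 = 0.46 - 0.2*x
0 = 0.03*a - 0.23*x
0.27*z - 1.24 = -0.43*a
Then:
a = 17.63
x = 2.30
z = -23.49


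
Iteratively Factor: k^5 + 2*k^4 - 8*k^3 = (k + 4)*(k^4 - 2*k^3) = k*(k + 4)*(k^3 - 2*k^2) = k*(k - 2)*(k + 4)*(k^2) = k^2*(k - 2)*(k + 4)*(k)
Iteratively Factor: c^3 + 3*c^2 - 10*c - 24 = (c + 2)*(c^2 + c - 12) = (c + 2)*(c + 4)*(c - 3)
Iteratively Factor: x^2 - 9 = (x - 3)*(x + 3)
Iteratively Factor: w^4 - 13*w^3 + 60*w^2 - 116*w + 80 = (w - 2)*(w^3 - 11*w^2 + 38*w - 40) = (w - 2)^2*(w^2 - 9*w + 20) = (w - 5)*(w - 2)^2*(w - 4)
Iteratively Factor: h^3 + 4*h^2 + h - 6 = (h + 2)*(h^2 + 2*h - 3) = (h - 1)*(h + 2)*(h + 3)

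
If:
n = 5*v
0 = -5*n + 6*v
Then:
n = 0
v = 0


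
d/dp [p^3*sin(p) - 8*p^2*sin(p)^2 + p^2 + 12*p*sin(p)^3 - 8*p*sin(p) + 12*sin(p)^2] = p^3*cos(p) + 3*p^2*sin(p) - 8*p^2*sin(2*p) + p*cos(p) + 8*p*cos(2*p) - 9*p*cos(3*p) - 6*p + sin(p) + 12*sin(2*p) - 3*sin(3*p)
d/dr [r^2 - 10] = 2*r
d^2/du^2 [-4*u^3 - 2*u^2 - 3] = -24*u - 4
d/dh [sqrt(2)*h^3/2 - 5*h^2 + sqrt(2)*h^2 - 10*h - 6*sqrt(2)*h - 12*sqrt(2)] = 3*sqrt(2)*h^2/2 - 10*h + 2*sqrt(2)*h - 10 - 6*sqrt(2)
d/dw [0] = 0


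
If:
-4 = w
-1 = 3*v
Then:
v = -1/3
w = -4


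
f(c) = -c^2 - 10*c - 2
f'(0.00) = -10.00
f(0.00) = -2.00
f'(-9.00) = 8.00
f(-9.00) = 7.00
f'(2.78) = -15.56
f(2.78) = -37.53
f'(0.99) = -11.98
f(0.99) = -12.88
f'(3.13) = -16.26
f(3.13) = -43.10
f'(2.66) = -15.32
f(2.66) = -35.68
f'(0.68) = -11.36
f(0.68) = -9.26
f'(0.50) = -11.00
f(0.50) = -7.25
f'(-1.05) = -7.90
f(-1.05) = 7.40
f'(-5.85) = 1.70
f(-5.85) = 22.28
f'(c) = -2*c - 10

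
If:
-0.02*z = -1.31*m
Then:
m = 0.0152671755725191*z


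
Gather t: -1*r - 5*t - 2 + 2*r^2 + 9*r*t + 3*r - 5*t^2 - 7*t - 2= 2*r^2 + 2*r - 5*t^2 + t*(9*r - 12) - 4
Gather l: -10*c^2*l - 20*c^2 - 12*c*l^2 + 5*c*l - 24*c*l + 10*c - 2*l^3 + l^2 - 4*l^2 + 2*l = -20*c^2 + 10*c - 2*l^3 + l^2*(-12*c - 3) + l*(-10*c^2 - 19*c + 2)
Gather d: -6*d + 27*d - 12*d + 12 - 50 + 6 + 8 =9*d - 24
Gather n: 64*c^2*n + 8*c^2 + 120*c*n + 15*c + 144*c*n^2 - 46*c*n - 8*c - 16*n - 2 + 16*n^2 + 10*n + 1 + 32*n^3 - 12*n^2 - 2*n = 8*c^2 + 7*c + 32*n^3 + n^2*(144*c + 4) + n*(64*c^2 + 74*c - 8) - 1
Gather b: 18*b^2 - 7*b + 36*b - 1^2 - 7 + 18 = 18*b^2 + 29*b + 10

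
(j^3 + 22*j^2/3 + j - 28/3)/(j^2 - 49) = (3*j^2 + j - 4)/(3*(j - 7))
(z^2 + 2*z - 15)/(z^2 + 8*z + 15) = (z - 3)/(z + 3)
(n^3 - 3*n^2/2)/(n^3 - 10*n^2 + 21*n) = n*(2*n - 3)/(2*(n^2 - 10*n + 21))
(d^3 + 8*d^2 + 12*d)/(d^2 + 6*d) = d + 2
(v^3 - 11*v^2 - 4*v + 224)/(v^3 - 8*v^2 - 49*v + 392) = (v + 4)/(v + 7)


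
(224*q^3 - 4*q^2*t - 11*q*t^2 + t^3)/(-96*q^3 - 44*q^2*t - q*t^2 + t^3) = (-7*q + t)/(3*q + t)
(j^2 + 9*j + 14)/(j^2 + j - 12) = (j^2 + 9*j + 14)/(j^2 + j - 12)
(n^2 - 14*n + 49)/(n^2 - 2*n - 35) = (n - 7)/(n + 5)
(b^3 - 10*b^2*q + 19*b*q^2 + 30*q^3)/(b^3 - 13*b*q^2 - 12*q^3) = (-b^2 + 11*b*q - 30*q^2)/(-b^2 + b*q + 12*q^2)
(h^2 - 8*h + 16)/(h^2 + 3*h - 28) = (h - 4)/(h + 7)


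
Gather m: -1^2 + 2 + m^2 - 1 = m^2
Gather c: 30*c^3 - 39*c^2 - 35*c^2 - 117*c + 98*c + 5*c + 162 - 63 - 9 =30*c^3 - 74*c^2 - 14*c + 90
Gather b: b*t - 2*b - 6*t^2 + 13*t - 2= b*(t - 2) - 6*t^2 + 13*t - 2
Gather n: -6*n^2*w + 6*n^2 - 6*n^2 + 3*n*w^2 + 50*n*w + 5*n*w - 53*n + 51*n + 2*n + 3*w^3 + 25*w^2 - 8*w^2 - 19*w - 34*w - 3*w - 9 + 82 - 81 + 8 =-6*n^2*w + n*(3*w^2 + 55*w) + 3*w^3 + 17*w^2 - 56*w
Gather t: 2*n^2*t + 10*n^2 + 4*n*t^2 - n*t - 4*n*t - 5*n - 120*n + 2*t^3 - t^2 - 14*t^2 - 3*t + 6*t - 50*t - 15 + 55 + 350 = 10*n^2 - 125*n + 2*t^3 + t^2*(4*n - 15) + t*(2*n^2 - 5*n - 47) + 390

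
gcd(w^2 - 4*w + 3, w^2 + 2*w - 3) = w - 1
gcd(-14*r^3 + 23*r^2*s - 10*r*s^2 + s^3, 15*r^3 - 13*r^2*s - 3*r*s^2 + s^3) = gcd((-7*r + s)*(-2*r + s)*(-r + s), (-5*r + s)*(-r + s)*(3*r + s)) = r - s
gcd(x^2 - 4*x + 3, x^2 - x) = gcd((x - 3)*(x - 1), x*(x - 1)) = x - 1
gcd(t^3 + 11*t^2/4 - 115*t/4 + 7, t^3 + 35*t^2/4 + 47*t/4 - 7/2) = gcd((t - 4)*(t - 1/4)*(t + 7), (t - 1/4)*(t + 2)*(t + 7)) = t^2 + 27*t/4 - 7/4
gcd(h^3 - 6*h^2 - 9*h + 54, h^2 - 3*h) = h - 3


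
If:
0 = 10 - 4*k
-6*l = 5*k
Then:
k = 5/2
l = -25/12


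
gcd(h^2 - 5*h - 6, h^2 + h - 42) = h - 6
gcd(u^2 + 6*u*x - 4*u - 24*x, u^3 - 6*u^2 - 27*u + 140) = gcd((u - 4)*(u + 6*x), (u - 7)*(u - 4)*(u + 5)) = u - 4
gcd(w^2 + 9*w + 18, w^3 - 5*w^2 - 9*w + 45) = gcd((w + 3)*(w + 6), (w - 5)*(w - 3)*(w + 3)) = w + 3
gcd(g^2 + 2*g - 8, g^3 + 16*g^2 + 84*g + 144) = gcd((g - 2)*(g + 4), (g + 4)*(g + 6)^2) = g + 4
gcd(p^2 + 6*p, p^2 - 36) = p + 6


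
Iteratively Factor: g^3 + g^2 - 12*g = (g + 4)*(g^2 - 3*g) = (g - 3)*(g + 4)*(g)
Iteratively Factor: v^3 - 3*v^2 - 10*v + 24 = (v - 2)*(v^2 - v - 12) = (v - 2)*(v + 3)*(v - 4)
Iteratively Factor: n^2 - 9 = (n + 3)*(n - 3)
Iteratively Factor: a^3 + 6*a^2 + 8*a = (a)*(a^2 + 6*a + 8) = a*(a + 2)*(a + 4)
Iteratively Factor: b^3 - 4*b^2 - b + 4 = (b - 4)*(b^2 - 1) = (b - 4)*(b - 1)*(b + 1)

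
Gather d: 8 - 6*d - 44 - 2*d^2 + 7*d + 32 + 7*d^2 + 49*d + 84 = 5*d^2 + 50*d + 80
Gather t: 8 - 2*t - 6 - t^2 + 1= -t^2 - 2*t + 3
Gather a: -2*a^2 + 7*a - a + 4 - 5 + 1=-2*a^2 + 6*a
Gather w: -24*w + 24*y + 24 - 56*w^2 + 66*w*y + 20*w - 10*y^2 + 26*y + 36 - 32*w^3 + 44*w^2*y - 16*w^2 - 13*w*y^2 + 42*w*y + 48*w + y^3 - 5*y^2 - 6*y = -32*w^3 + w^2*(44*y - 72) + w*(-13*y^2 + 108*y + 44) + y^3 - 15*y^2 + 44*y + 60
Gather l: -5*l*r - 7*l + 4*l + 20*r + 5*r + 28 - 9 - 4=l*(-5*r - 3) + 25*r + 15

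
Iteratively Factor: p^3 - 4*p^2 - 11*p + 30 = (p + 3)*(p^2 - 7*p + 10) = (p - 5)*(p + 3)*(p - 2)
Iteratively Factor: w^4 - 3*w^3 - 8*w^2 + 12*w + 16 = (w - 2)*(w^3 - w^2 - 10*w - 8) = (w - 2)*(w + 2)*(w^2 - 3*w - 4) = (w - 4)*(w - 2)*(w + 2)*(w + 1)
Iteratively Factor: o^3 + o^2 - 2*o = (o + 2)*(o^2 - o) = (o - 1)*(o + 2)*(o)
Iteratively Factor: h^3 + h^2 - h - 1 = (h + 1)*(h^2 - 1) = (h - 1)*(h + 1)*(h + 1)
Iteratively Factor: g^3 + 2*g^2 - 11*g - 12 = (g + 1)*(g^2 + g - 12) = (g + 1)*(g + 4)*(g - 3)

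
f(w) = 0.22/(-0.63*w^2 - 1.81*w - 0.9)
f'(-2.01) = -4.28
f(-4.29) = -0.05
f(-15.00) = -0.00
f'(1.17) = 0.05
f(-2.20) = 6.71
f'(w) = 0.22*(1.26*w + 1.81)/(-0.63*w^2 - 1.81*w - 0.9)^2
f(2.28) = -0.03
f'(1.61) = 0.03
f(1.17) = -0.06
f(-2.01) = 1.14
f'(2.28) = 0.01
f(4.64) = -0.01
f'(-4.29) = -0.04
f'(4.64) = 0.00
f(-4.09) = -0.05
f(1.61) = -0.04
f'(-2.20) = -196.72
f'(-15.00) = -0.00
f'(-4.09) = -0.05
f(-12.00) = -0.00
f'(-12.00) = -0.00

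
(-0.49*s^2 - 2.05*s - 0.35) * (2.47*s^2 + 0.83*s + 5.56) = -1.2103*s^4 - 5.4702*s^3 - 5.2904*s^2 - 11.6885*s - 1.946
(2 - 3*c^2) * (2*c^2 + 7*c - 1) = -6*c^4 - 21*c^3 + 7*c^2 + 14*c - 2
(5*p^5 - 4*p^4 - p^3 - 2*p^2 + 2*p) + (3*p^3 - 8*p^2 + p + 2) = 5*p^5 - 4*p^4 + 2*p^3 - 10*p^2 + 3*p + 2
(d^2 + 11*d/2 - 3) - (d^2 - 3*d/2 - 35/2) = 7*d + 29/2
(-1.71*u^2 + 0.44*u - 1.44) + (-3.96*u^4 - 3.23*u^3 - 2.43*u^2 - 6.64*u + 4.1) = -3.96*u^4 - 3.23*u^3 - 4.14*u^2 - 6.2*u + 2.66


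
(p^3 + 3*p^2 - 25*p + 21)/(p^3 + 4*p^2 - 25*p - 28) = (p^2 - 4*p + 3)/(p^2 - 3*p - 4)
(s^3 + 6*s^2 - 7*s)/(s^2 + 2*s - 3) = s*(s + 7)/(s + 3)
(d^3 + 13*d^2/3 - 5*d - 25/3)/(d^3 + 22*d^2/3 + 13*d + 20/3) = (3*d - 5)/(3*d + 4)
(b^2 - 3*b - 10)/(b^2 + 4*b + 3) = (b^2 - 3*b - 10)/(b^2 + 4*b + 3)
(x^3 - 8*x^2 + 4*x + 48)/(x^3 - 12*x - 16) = (x - 6)/(x + 2)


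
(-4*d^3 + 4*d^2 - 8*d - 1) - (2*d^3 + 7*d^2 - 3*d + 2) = -6*d^3 - 3*d^2 - 5*d - 3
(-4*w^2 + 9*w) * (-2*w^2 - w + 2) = 8*w^4 - 14*w^3 - 17*w^2 + 18*w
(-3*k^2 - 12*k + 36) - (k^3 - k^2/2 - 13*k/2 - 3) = -k^3 - 5*k^2/2 - 11*k/2 + 39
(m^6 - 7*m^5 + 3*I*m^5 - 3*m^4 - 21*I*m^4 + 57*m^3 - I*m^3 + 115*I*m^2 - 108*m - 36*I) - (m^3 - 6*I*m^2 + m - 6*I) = m^6 - 7*m^5 + 3*I*m^5 - 3*m^4 - 21*I*m^4 + 56*m^3 - I*m^3 + 121*I*m^2 - 109*m - 30*I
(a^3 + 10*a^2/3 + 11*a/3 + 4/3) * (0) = 0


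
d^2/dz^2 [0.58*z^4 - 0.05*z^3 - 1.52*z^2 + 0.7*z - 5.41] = 6.96*z^2 - 0.3*z - 3.04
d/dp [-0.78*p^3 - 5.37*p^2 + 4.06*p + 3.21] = -2.34*p^2 - 10.74*p + 4.06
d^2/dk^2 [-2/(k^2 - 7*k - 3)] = 4*(-k^2 + 7*k + (2*k - 7)^2 + 3)/(-k^2 + 7*k + 3)^3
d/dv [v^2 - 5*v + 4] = 2*v - 5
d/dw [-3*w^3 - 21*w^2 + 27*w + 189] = -9*w^2 - 42*w + 27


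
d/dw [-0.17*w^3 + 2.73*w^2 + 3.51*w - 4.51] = -0.51*w^2 + 5.46*w + 3.51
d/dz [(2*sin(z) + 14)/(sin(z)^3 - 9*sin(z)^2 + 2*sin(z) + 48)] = 4*(-sin(z)^3 - 6*sin(z)^2 + 63*sin(z) + 17)*cos(z)/(sin(z)^3 - 9*sin(z)^2 + 2*sin(z) + 48)^2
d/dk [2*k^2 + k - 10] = 4*k + 1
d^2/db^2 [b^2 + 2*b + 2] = 2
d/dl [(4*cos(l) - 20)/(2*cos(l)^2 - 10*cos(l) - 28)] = 2*(cos(l)^2 - 10*cos(l) + 39)*sin(l)/(sin(l)^2 + 5*cos(l) + 13)^2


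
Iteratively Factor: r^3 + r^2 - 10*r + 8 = (r + 4)*(r^2 - 3*r + 2) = (r - 1)*(r + 4)*(r - 2)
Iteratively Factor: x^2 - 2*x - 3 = (x + 1)*(x - 3)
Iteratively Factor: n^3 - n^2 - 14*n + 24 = (n - 2)*(n^2 + n - 12) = (n - 2)*(n + 4)*(n - 3)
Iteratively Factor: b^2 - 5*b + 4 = (b - 4)*(b - 1)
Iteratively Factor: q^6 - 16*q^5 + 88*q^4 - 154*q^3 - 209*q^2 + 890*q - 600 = (q - 4)*(q^5 - 12*q^4 + 40*q^3 + 6*q^2 - 185*q + 150) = (q - 4)*(q - 3)*(q^4 - 9*q^3 + 13*q^2 + 45*q - 50) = (q - 5)*(q - 4)*(q - 3)*(q^3 - 4*q^2 - 7*q + 10) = (q - 5)^2*(q - 4)*(q - 3)*(q^2 + q - 2) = (q - 5)^2*(q - 4)*(q - 3)*(q + 2)*(q - 1)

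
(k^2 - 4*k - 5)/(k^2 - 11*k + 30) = (k + 1)/(k - 6)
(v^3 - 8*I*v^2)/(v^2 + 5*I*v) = v*(v - 8*I)/(v + 5*I)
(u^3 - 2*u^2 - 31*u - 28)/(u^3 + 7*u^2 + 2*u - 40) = (u^2 - 6*u - 7)/(u^2 + 3*u - 10)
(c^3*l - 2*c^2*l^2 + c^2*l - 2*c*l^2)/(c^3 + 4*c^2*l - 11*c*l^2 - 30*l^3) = c*l*(c^2 - 2*c*l + c - 2*l)/(c^3 + 4*c^2*l - 11*c*l^2 - 30*l^3)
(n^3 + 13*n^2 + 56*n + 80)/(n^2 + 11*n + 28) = (n^2 + 9*n + 20)/(n + 7)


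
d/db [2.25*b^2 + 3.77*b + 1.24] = 4.5*b + 3.77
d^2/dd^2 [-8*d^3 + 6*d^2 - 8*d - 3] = 12 - 48*d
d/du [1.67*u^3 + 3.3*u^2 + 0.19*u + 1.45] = 5.01*u^2 + 6.6*u + 0.19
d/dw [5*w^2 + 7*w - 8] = 10*w + 7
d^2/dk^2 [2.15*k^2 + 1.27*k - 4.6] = 4.30000000000000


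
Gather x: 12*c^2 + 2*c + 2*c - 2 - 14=12*c^2 + 4*c - 16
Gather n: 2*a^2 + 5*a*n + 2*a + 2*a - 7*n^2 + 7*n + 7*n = 2*a^2 + 4*a - 7*n^2 + n*(5*a + 14)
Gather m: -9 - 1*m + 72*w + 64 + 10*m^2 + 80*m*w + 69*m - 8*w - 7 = 10*m^2 + m*(80*w + 68) + 64*w + 48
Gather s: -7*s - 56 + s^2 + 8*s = s^2 + s - 56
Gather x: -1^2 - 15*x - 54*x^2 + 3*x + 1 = -54*x^2 - 12*x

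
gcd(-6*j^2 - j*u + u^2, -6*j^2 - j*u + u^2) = -6*j^2 - j*u + u^2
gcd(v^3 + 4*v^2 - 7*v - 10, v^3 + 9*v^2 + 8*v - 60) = v^2 + 3*v - 10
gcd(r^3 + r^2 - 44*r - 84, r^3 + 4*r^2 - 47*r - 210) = r^2 - r - 42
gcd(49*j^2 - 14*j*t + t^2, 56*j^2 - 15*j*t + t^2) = -7*j + t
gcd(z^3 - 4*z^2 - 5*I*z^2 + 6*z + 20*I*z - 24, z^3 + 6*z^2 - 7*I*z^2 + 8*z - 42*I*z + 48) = z + I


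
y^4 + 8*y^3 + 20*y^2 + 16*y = y*(y + 2)^2*(y + 4)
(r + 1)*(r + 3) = r^2 + 4*r + 3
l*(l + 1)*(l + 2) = l^3 + 3*l^2 + 2*l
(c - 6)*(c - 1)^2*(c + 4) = c^4 - 4*c^3 - 19*c^2 + 46*c - 24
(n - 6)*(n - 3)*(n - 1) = n^3 - 10*n^2 + 27*n - 18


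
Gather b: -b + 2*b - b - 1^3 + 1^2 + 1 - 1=0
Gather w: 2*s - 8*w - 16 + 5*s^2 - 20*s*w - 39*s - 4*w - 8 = 5*s^2 - 37*s + w*(-20*s - 12) - 24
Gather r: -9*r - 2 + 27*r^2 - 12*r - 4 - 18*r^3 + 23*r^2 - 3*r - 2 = -18*r^3 + 50*r^2 - 24*r - 8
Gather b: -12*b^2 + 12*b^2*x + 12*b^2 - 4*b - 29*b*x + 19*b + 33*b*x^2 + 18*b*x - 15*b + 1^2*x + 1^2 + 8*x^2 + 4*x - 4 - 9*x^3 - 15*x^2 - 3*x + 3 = 12*b^2*x + b*(33*x^2 - 11*x) - 9*x^3 - 7*x^2 + 2*x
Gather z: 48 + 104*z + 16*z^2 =16*z^2 + 104*z + 48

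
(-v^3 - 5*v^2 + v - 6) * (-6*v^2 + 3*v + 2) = 6*v^5 + 27*v^4 - 23*v^3 + 29*v^2 - 16*v - 12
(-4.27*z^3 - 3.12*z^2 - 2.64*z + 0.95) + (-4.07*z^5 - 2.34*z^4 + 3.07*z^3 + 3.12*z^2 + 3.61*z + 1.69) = -4.07*z^5 - 2.34*z^4 - 1.2*z^3 + 0.97*z + 2.64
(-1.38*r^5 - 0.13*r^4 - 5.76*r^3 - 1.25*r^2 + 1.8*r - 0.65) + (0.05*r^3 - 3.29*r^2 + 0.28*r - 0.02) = -1.38*r^5 - 0.13*r^4 - 5.71*r^3 - 4.54*r^2 + 2.08*r - 0.67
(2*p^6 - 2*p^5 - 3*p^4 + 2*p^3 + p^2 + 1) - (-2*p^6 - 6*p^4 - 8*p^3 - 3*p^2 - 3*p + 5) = 4*p^6 - 2*p^5 + 3*p^4 + 10*p^3 + 4*p^2 + 3*p - 4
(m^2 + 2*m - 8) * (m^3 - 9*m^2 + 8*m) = m^5 - 7*m^4 - 18*m^3 + 88*m^2 - 64*m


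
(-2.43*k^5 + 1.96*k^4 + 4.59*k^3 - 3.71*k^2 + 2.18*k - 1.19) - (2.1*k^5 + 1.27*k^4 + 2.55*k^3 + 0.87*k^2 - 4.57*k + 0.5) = -4.53*k^5 + 0.69*k^4 + 2.04*k^3 - 4.58*k^2 + 6.75*k - 1.69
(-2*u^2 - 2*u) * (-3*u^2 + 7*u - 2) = 6*u^4 - 8*u^3 - 10*u^2 + 4*u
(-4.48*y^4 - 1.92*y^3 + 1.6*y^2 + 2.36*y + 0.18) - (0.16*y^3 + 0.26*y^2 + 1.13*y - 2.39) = -4.48*y^4 - 2.08*y^3 + 1.34*y^2 + 1.23*y + 2.57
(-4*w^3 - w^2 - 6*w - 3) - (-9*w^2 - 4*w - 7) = -4*w^3 + 8*w^2 - 2*w + 4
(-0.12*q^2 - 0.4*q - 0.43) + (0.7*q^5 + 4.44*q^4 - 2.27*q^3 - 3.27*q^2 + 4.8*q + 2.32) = 0.7*q^5 + 4.44*q^4 - 2.27*q^3 - 3.39*q^2 + 4.4*q + 1.89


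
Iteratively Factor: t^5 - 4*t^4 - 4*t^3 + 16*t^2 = (t - 2)*(t^4 - 2*t^3 - 8*t^2) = (t - 4)*(t - 2)*(t^3 + 2*t^2) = t*(t - 4)*(t - 2)*(t^2 + 2*t) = t^2*(t - 4)*(t - 2)*(t + 2)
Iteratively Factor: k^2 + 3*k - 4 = (k - 1)*(k + 4)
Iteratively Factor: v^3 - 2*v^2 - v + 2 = (v - 2)*(v^2 - 1) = (v - 2)*(v - 1)*(v + 1)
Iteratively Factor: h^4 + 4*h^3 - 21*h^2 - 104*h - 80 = (h - 5)*(h^3 + 9*h^2 + 24*h + 16) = (h - 5)*(h + 4)*(h^2 + 5*h + 4) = (h - 5)*(h + 1)*(h + 4)*(h + 4)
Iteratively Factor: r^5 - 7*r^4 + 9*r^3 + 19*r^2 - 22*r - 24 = (r + 1)*(r^4 - 8*r^3 + 17*r^2 + 2*r - 24) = (r - 3)*(r + 1)*(r^3 - 5*r^2 + 2*r + 8) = (r - 4)*(r - 3)*(r + 1)*(r^2 - r - 2) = (r - 4)*(r - 3)*(r - 2)*(r + 1)*(r + 1)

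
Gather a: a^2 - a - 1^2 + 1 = a^2 - a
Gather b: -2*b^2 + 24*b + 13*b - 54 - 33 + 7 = -2*b^2 + 37*b - 80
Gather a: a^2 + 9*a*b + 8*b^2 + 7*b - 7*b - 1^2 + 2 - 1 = a^2 + 9*a*b + 8*b^2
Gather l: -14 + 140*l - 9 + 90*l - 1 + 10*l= 240*l - 24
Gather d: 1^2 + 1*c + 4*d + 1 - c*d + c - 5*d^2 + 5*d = 2*c - 5*d^2 + d*(9 - c) + 2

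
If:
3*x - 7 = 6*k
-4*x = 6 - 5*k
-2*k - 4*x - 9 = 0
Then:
No Solution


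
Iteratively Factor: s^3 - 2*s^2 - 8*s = (s - 4)*(s^2 + 2*s) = (s - 4)*(s + 2)*(s)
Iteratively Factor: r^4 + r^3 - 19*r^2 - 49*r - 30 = (r + 2)*(r^3 - r^2 - 17*r - 15) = (r - 5)*(r + 2)*(r^2 + 4*r + 3) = (r - 5)*(r + 1)*(r + 2)*(r + 3)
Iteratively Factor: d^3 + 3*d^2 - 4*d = (d - 1)*(d^2 + 4*d) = (d - 1)*(d + 4)*(d)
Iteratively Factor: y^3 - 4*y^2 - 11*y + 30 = (y + 3)*(y^2 - 7*y + 10) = (y - 5)*(y + 3)*(y - 2)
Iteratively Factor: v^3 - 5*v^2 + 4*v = (v - 4)*(v^2 - v) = (v - 4)*(v - 1)*(v)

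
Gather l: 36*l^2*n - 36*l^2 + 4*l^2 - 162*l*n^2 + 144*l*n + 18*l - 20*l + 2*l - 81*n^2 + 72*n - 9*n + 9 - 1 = l^2*(36*n - 32) + l*(-162*n^2 + 144*n) - 81*n^2 + 63*n + 8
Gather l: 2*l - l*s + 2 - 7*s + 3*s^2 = l*(2 - s) + 3*s^2 - 7*s + 2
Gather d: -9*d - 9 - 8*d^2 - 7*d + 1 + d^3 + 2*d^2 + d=d^3 - 6*d^2 - 15*d - 8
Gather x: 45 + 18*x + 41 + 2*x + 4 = 20*x + 90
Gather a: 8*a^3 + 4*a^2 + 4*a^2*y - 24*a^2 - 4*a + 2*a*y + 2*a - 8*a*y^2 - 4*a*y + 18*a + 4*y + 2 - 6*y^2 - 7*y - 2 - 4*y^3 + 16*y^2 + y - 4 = 8*a^3 + a^2*(4*y - 20) + a*(-8*y^2 - 2*y + 16) - 4*y^3 + 10*y^2 - 2*y - 4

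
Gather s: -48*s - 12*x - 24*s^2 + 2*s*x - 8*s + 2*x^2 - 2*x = -24*s^2 + s*(2*x - 56) + 2*x^2 - 14*x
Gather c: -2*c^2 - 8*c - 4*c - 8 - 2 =-2*c^2 - 12*c - 10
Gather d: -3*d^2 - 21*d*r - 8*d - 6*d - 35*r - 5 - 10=-3*d^2 + d*(-21*r - 14) - 35*r - 15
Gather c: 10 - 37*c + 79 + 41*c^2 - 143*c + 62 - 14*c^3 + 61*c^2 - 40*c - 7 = -14*c^3 + 102*c^2 - 220*c + 144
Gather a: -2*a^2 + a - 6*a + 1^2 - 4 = -2*a^2 - 5*a - 3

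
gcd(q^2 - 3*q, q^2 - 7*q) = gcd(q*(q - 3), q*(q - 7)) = q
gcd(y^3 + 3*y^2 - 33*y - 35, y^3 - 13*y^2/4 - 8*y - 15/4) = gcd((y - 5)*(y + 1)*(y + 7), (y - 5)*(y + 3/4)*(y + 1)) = y^2 - 4*y - 5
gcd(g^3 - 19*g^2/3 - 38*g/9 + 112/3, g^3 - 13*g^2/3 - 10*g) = g - 6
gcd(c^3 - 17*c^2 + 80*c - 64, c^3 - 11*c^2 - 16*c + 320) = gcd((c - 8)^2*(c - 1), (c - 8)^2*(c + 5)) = c^2 - 16*c + 64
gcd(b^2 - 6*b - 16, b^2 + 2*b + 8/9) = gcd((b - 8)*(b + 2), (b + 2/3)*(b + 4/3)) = 1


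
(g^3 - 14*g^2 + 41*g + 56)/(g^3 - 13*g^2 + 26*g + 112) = (g + 1)/(g + 2)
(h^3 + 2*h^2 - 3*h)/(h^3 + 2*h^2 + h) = (h^2 + 2*h - 3)/(h^2 + 2*h + 1)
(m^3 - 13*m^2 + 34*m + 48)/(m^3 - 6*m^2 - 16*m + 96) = (m^2 - 7*m - 8)/(m^2 - 16)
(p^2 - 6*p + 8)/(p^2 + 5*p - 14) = (p - 4)/(p + 7)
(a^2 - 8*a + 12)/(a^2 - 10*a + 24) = (a - 2)/(a - 4)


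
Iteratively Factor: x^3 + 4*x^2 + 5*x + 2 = (x + 1)*(x^2 + 3*x + 2) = (x + 1)^2*(x + 2)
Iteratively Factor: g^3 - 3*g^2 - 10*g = (g + 2)*(g^2 - 5*g) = g*(g + 2)*(g - 5)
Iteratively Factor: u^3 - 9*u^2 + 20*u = (u)*(u^2 - 9*u + 20) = u*(u - 4)*(u - 5)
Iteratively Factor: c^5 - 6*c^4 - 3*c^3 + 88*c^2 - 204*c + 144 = (c - 3)*(c^4 - 3*c^3 - 12*c^2 + 52*c - 48) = (c - 3)*(c - 2)*(c^3 - c^2 - 14*c + 24) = (c - 3)*(c - 2)^2*(c^2 + c - 12) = (c - 3)*(c - 2)^2*(c + 4)*(c - 3)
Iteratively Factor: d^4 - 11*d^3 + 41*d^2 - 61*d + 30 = (d - 1)*(d^3 - 10*d^2 + 31*d - 30) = (d - 3)*(d - 1)*(d^2 - 7*d + 10) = (d - 3)*(d - 2)*(d - 1)*(d - 5)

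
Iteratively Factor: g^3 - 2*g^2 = (g)*(g^2 - 2*g) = g^2*(g - 2)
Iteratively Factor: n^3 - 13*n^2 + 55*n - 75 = (n - 3)*(n^2 - 10*n + 25) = (n - 5)*(n - 3)*(n - 5)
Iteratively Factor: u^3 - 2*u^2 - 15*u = (u + 3)*(u^2 - 5*u) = u*(u + 3)*(u - 5)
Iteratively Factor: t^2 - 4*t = (t - 4)*(t)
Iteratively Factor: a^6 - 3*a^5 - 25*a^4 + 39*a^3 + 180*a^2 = (a + 3)*(a^5 - 6*a^4 - 7*a^3 + 60*a^2) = (a - 5)*(a + 3)*(a^4 - a^3 - 12*a^2) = a*(a - 5)*(a + 3)*(a^3 - a^2 - 12*a) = a^2*(a - 5)*(a + 3)*(a^2 - a - 12) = a^2*(a - 5)*(a + 3)^2*(a - 4)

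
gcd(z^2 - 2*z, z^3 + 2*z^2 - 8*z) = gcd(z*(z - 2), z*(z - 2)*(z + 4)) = z^2 - 2*z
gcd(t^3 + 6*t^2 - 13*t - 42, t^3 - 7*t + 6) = 1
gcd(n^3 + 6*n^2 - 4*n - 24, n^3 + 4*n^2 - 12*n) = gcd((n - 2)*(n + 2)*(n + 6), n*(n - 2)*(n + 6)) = n^2 + 4*n - 12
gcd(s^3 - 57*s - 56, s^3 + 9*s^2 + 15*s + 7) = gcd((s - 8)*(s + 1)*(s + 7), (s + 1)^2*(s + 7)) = s^2 + 8*s + 7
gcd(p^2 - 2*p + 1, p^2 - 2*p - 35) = 1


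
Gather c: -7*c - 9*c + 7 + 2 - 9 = -16*c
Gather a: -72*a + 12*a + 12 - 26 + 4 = -60*a - 10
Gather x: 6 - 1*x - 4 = 2 - x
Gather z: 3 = 3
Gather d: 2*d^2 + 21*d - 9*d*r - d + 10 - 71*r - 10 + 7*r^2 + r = 2*d^2 + d*(20 - 9*r) + 7*r^2 - 70*r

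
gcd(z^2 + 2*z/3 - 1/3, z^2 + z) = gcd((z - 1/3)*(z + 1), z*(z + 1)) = z + 1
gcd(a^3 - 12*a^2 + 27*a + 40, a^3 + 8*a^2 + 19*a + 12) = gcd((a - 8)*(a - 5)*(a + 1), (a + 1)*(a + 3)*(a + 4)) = a + 1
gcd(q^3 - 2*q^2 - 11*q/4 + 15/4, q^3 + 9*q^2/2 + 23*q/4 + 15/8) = q + 3/2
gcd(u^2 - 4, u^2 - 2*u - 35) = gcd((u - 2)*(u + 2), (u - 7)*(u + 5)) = 1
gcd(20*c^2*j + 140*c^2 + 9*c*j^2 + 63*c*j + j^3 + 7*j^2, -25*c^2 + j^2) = 5*c + j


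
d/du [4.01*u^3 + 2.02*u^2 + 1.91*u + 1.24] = 12.03*u^2 + 4.04*u + 1.91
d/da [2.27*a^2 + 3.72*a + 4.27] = 4.54*a + 3.72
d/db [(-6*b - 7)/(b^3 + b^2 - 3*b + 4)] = (-6*b^3 - 6*b^2 + 18*b + (6*b + 7)*(3*b^2 + 2*b - 3) - 24)/(b^3 + b^2 - 3*b + 4)^2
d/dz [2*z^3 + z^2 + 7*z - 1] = 6*z^2 + 2*z + 7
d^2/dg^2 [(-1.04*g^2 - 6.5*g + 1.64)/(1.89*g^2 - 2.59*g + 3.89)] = (-56.619108*g^3 + 81.0265680000001*g^2 + 238.564116*g - 164.563388)/(6.751269*g^6 - 27.755217*g^5 + 79.721334*g^4 - 131.625613*g^3 + 164.082534*g^2 - 117.576417*g + 58.863869)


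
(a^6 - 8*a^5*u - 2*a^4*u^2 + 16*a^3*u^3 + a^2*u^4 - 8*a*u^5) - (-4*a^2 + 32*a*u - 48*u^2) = a^6 - 8*a^5*u - 2*a^4*u^2 + 16*a^3*u^3 + a^2*u^4 + 4*a^2 - 8*a*u^5 - 32*a*u + 48*u^2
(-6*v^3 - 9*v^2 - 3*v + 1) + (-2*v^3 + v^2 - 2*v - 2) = -8*v^3 - 8*v^2 - 5*v - 1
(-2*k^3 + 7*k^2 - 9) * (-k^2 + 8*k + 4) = 2*k^5 - 23*k^4 + 48*k^3 + 37*k^2 - 72*k - 36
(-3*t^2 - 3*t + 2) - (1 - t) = -3*t^2 - 2*t + 1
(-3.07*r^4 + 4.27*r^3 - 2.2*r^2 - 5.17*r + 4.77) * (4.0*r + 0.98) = -12.28*r^5 + 14.0714*r^4 - 4.6154*r^3 - 22.836*r^2 + 14.0134*r + 4.6746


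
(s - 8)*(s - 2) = s^2 - 10*s + 16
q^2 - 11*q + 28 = (q - 7)*(q - 4)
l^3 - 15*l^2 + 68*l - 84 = (l - 7)*(l - 6)*(l - 2)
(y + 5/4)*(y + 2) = y^2 + 13*y/4 + 5/2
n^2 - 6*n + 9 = (n - 3)^2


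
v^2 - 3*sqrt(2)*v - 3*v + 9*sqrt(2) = (v - 3)*(v - 3*sqrt(2))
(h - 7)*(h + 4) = h^2 - 3*h - 28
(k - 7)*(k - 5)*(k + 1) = k^3 - 11*k^2 + 23*k + 35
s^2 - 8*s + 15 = (s - 5)*(s - 3)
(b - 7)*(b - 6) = b^2 - 13*b + 42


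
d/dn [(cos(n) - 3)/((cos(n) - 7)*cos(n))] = (sin(n) + 21*sin(n)/cos(n)^2 - 6*tan(n))/(cos(n) - 7)^2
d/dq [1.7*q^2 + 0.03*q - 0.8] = 3.4*q + 0.03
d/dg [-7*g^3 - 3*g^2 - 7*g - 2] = -21*g^2 - 6*g - 7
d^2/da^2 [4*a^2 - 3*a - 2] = 8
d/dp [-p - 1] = -1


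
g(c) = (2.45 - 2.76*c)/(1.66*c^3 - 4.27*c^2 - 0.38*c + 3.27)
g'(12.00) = 0.00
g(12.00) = -0.01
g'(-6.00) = -0.01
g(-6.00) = -0.04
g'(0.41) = -0.46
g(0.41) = 0.53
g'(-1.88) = -0.39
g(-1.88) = -0.35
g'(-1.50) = -0.96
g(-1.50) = -0.58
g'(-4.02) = -0.04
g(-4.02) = -0.08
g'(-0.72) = -77.30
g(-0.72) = 6.25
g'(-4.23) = -0.03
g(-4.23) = -0.07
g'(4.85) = 0.07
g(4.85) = -0.12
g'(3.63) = 0.30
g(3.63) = -0.30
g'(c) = (2.45 - 2.76*c)*(-4.98*c^2 + 8.54*c + 0.38)/(1.66*c^3 - 4.27*c^2 - 0.38*c + 3.27)^2 - 2.76/(1.66*c^3 - 4.27*c^2 - 0.38*c + 3.27) = (9.1632*c^3 - 23.9862*c^2 + 20.923*c - 8.0942)/(2.7556*c^6 - 14.1764*c^5 + 16.9713*c^4 + 14.1016*c^3 - 27.7814*c^2 - 2.4852*c + 10.6929)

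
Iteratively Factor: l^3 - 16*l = (l + 4)*(l^2 - 4*l) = l*(l + 4)*(l - 4)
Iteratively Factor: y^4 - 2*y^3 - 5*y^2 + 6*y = (y - 3)*(y^3 + y^2 - 2*y) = (y - 3)*(y + 2)*(y^2 - y) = y*(y - 3)*(y + 2)*(y - 1)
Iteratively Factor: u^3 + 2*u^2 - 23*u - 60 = (u + 4)*(u^2 - 2*u - 15) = (u + 3)*(u + 4)*(u - 5)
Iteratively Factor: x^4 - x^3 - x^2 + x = (x - 1)*(x^3 - x) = (x - 1)^2*(x^2 + x) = x*(x - 1)^2*(x + 1)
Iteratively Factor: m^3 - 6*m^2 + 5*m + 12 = (m + 1)*(m^2 - 7*m + 12) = (m - 4)*(m + 1)*(m - 3)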